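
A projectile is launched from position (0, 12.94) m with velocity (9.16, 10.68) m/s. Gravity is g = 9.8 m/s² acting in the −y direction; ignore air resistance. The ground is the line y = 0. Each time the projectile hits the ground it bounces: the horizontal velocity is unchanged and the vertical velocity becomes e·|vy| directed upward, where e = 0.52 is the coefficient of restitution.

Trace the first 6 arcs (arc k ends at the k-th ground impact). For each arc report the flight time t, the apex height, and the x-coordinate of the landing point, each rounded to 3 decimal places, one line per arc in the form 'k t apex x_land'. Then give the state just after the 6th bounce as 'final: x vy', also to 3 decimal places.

1 3.046 18.760 27.905
2 2.035 5.073 46.545
3 1.058 1.372 56.238
4 0.550 0.371 61.278
5 0.286 0.100 63.899
6 0.149 0.027 65.262
final: 65.262 0.379

Arc 1: start y=12.940, vy=10.680 → t=3.046, apex=18.760, x_land=27.905, impact vy=-19.175
  bounce: vy ← 0.52·19.175 = 9.971
Arc 2: start y=0.000, vy=9.971 → t=2.035, apex=5.073, x_land=46.545, impact vy=-9.971
  bounce: vy ← 0.52·9.971 = 5.185
Arc 3: start y=0.000, vy=5.185 → t=1.058, apex=1.372, x_land=56.238, impact vy=-5.185
  bounce: vy ← 0.52·5.185 = 2.696
Arc 4: start y=0.000, vy=2.696 → t=0.550, apex=0.371, x_land=61.278, impact vy=-2.696
  bounce: vy ← 0.52·2.696 = 1.402
Arc 5: start y=0.000, vy=1.402 → t=0.286, apex=0.100, x_land=63.899, impact vy=-1.402
  bounce: vy ← 0.52·1.402 = 0.729
Arc 6: start y=0.000, vy=0.729 → t=0.149, apex=0.027, x_land=65.262, impact vy=-0.729
  bounce: vy ← 0.52·0.729 = 0.379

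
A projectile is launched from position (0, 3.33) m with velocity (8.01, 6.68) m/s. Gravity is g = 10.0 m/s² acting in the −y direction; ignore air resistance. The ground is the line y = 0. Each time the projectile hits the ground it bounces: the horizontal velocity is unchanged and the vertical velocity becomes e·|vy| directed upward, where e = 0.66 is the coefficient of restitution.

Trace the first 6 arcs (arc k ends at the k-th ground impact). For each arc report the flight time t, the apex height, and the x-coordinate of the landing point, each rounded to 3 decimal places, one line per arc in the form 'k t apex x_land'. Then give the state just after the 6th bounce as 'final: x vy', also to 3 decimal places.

Arc 1: start y=3.330, vy=6.680 → t=1.723, apex=5.561, x_land=13.798, impact vy=-10.546
  bounce: vy ← 0.66·10.546 = 6.960
Arc 2: start y=0.000, vy=6.960 → t=1.392, apex=2.422, x_land=24.949, impact vy=-6.960
  bounce: vy ← 0.66·6.960 = 4.594
Arc 3: start y=0.000, vy=4.594 → t=0.919, apex=1.055, x_land=32.308, impact vy=-4.594
  bounce: vy ← 0.66·4.594 = 3.032
Arc 4: start y=0.000, vy=3.032 → t=0.606, apex=0.460, x_land=37.166, impact vy=-3.032
  bounce: vy ← 0.66·3.032 = 2.001
Arc 5: start y=0.000, vy=2.001 → t=0.400, apex=0.200, x_land=40.371, impact vy=-2.001
  bounce: vy ← 0.66·2.001 = 1.321
Arc 6: start y=0.000, vy=1.321 → t=0.264, apex=0.087, x_land=42.487, impact vy=-1.321
  bounce: vy ← 0.66·1.321 = 0.872

1 1.723 5.561 13.798
2 1.392 2.422 24.949
3 0.919 1.055 32.308
4 0.606 0.460 37.166
5 0.400 0.200 40.371
6 0.264 0.087 42.487
final: 42.487 0.872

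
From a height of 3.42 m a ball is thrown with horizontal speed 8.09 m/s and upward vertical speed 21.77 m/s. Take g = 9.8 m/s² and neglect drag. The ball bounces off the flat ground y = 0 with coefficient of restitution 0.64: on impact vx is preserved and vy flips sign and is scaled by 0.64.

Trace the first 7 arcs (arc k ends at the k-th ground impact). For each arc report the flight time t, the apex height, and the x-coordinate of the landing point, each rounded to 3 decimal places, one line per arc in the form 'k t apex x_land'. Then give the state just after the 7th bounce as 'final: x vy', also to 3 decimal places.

1 4.595 27.600 37.172
2 3.038 11.305 61.748
3 1.944 4.631 77.477
4 1.244 1.897 87.543
5 0.796 0.777 93.986
6 0.510 0.318 98.109
7 0.326 0.130 100.748
final: 100.748 1.023

Arc 1: start y=3.420, vy=21.770 → t=4.595, apex=27.600, x_land=37.172, impact vy=-23.259
  bounce: vy ← 0.64·23.259 = 14.886
Arc 2: start y=0.000, vy=14.886 → t=3.038, apex=11.305, x_land=61.748, impact vy=-14.886
  bounce: vy ← 0.64·14.886 = 9.527
Arc 3: start y=0.000, vy=9.527 → t=1.944, apex=4.631, x_land=77.477, impact vy=-9.527
  bounce: vy ← 0.64·9.527 = 6.097
Arc 4: start y=0.000, vy=6.097 → t=1.244, apex=1.897, x_land=87.543, impact vy=-6.097
  bounce: vy ← 0.64·6.097 = 3.902
Arc 5: start y=0.000, vy=3.902 → t=0.796, apex=0.777, x_land=93.986, impact vy=-3.902
  bounce: vy ← 0.64·3.902 = 2.497
Arc 6: start y=0.000, vy=2.497 → t=0.510, apex=0.318, x_land=98.109, impact vy=-2.497
  bounce: vy ← 0.64·2.497 = 1.598
Arc 7: start y=0.000, vy=1.598 → t=0.326, apex=0.130, x_land=100.748, impact vy=-1.598
  bounce: vy ← 0.64·1.598 = 1.023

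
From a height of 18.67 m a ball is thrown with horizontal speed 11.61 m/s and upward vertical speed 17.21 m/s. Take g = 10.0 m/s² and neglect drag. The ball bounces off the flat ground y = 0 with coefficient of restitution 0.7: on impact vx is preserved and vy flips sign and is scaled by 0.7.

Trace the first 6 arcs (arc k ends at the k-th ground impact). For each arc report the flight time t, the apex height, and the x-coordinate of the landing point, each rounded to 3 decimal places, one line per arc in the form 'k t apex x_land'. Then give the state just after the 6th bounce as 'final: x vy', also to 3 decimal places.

Arc 1: start y=18.670, vy=17.210 → t=4.309, apex=33.479, x_land=50.023, impact vy=-25.876
  bounce: vy ← 0.7·25.876 = 18.113
Arc 2: start y=0.000, vy=18.113 → t=3.623, apex=16.405, x_land=92.083, impact vy=-18.113
  bounce: vy ← 0.7·18.113 = 12.679
Arc 3: start y=0.000, vy=12.679 → t=2.536, apex=8.038, x_land=121.524, impact vy=-12.679
  bounce: vy ← 0.7·12.679 = 8.876
Arc 4: start y=0.000, vy=8.876 → t=1.775, apex=3.939, x_land=142.133, impact vy=-8.876
  bounce: vy ← 0.7·8.876 = 6.213
Arc 5: start y=0.000, vy=6.213 → t=1.243, apex=1.930, x_land=156.560, impact vy=-6.213
  bounce: vy ← 0.7·6.213 = 4.349
Arc 6: start y=0.000, vy=4.349 → t=0.870, apex=0.946, x_land=166.658, impact vy=-4.349
  bounce: vy ← 0.7·4.349 = 3.044

1 4.309 33.479 50.023
2 3.623 16.405 92.083
3 2.536 8.038 121.524
4 1.775 3.939 142.133
5 1.243 1.930 156.560
6 0.870 0.946 166.658
final: 166.658 3.044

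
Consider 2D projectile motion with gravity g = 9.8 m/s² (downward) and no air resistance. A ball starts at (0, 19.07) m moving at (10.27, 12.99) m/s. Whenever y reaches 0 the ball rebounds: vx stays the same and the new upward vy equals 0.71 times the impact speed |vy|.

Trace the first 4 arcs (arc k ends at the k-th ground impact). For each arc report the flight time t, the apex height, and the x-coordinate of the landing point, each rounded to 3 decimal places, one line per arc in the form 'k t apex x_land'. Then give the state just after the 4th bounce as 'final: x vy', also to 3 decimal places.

1 3.702 27.679 38.022
2 3.375 13.953 72.683
3 2.396 7.034 97.292
4 1.701 3.546 114.764
final: 114.764 5.919

Arc 1: start y=19.070, vy=12.990 → t=3.702, apex=27.679, x_land=38.022, impact vy=-23.292
  bounce: vy ← 0.71·23.292 = 16.537
Arc 2: start y=0.000, vy=16.537 → t=3.375, apex=13.953, x_land=72.683, impact vy=-16.537
  bounce: vy ← 0.71·16.537 = 11.741
Arc 3: start y=0.000, vy=11.741 → t=2.396, apex=7.034, x_land=97.292, impact vy=-11.741
  bounce: vy ← 0.71·11.741 = 8.336
Arc 4: start y=0.000, vy=8.336 → t=1.701, apex=3.546, x_land=114.764, impact vy=-8.336
  bounce: vy ← 0.71·8.336 = 5.919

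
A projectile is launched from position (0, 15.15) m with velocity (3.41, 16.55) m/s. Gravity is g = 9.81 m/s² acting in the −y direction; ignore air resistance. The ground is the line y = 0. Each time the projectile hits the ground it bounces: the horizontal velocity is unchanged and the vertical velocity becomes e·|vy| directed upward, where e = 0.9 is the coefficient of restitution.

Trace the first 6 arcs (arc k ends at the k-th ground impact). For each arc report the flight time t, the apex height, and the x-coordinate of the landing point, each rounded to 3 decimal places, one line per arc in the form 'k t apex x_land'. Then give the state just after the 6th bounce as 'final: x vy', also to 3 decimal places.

1 4.123 29.110 14.060
2 4.385 23.579 29.013
3 3.947 19.099 42.471
4 3.552 15.470 54.583
5 3.197 12.531 65.484
6 2.877 10.150 75.295
final: 75.295 12.701

Arc 1: start y=15.150, vy=16.550 → t=4.123, apex=29.110, x_land=14.060, impact vy=-23.899
  bounce: vy ← 0.9·23.899 = 21.509
Arc 2: start y=0.000, vy=21.509 → t=4.385, apex=23.579, x_land=29.013, impact vy=-21.509
  bounce: vy ← 0.9·21.509 = 19.358
Arc 3: start y=0.000, vy=19.358 → t=3.947, apex=19.099, x_land=42.471, impact vy=-19.358
  bounce: vy ← 0.9·19.358 = 17.422
Arc 4: start y=0.000, vy=17.422 → t=3.552, apex=15.470, x_land=54.583, impact vy=-17.422
  bounce: vy ← 0.9·17.422 = 15.680
Arc 5: start y=0.000, vy=15.680 → t=3.197, apex=12.531, x_land=65.484, impact vy=-15.680
  bounce: vy ← 0.9·15.680 = 14.112
Arc 6: start y=0.000, vy=14.112 → t=2.877, apex=10.150, x_land=75.295, impact vy=-14.112
  bounce: vy ← 0.9·14.112 = 12.701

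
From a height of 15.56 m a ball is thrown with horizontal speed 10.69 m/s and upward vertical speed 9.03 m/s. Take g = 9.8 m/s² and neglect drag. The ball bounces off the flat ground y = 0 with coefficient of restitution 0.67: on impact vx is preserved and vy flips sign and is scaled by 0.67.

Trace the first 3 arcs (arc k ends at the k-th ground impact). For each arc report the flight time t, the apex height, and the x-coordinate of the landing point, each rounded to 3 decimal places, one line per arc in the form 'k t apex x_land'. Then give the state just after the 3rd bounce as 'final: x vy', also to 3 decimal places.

Arc 1: start y=15.560, vy=9.030 → t=2.928, apex=19.720, x_land=31.296, impact vy=-19.660
  bounce: vy ← 0.67·19.660 = 13.172
Arc 2: start y=0.000, vy=13.172 → t=2.688, apex=8.852, x_land=60.033, impact vy=-13.172
  bounce: vy ← 0.67·13.172 = 8.825
Arc 3: start y=0.000, vy=8.825 → t=1.801, apex=3.974, x_land=79.286, impact vy=-8.825
  bounce: vy ← 0.67·8.825 = 5.913

1 2.928 19.720 31.296
2 2.688 8.852 60.033
3 1.801 3.974 79.286
final: 79.286 5.913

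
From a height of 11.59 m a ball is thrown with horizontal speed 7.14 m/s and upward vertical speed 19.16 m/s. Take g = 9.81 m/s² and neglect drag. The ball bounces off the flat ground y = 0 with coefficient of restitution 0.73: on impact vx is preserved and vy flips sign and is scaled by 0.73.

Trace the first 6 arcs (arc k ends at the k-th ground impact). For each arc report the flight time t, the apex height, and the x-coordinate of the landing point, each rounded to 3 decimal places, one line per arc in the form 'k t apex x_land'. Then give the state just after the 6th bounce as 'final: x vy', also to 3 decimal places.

Arc 1: start y=11.590, vy=19.160 → t=4.439, apex=30.301, x_land=31.691, impact vy=-24.382
  bounce: vy ← 0.73·24.382 = 17.799
Arc 2: start y=0.000, vy=17.799 → t=3.629, apex=16.147, x_land=57.601, impact vy=-17.799
  bounce: vy ← 0.73·17.799 = 12.993
Arc 3: start y=0.000, vy=12.993 → t=2.649, apex=8.605, x_land=76.515, impact vy=-12.993
  bounce: vy ← 0.73·12.993 = 9.485
Arc 4: start y=0.000, vy=9.485 → t=1.934, apex=4.586, x_land=90.322, impact vy=-9.485
  bounce: vy ← 0.73·9.485 = 6.924
Arc 5: start y=0.000, vy=6.924 → t=1.412, apex=2.444, x_land=100.401, impact vy=-6.924
  bounce: vy ← 0.73·6.924 = 5.055
Arc 6: start y=0.000, vy=5.055 → t=1.031, apex=1.302, x_land=107.759, impact vy=-5.055
  bounce: vy ← 0.73·5.055 = 3.690

1 4.439 30.301 31.691
2 3.629 16.147 57.601
3 2.649 8.605 76.515
4 1.934 4.586 90.322
5 1.412 2.444 100.401
6 1.031 1.302 107.759
final: 107.759 3.690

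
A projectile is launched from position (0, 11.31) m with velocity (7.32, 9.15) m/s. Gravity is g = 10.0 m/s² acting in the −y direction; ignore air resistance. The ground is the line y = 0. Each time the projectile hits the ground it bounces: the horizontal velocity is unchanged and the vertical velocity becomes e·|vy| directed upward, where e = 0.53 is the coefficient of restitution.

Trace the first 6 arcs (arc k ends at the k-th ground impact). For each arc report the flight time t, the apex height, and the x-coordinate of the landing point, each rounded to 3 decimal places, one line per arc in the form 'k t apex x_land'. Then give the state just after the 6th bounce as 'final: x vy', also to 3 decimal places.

1 2.675 15.496 19.584
2 1.866 4.353 33.244
3 0.989 1.223 40.484
4 0.524 0.343 44.321
5 0.278 0.096 46.354
6 0.147 0.027 47.432
final: 47.432 0.390

Arc 1: start y=11.310, vy=9.150 → t=2.675, apex=15.496, x_land=19.584, impact vy=-17.605
  bounce: vy ← 0.53·17.605 = 9.330
Arc 2: start y=0.000, vy=9.330 → t=1.866, apex=4.353, x_land=33.244, impact vy=-9.330
  bounce: vy ← 0.53·9.330 = 4.945
Arc 3: start y=0.000, vy=4.945 → t=0.989, apex=1.223, x_land=40.484, impact vy=-4.945
  bounce: vy ← 0.53·4.945 = 2.621
Arc 4: start y=0.000, vy=2.621 → t=0.524, apex=0.343, x_land=44.321, impact vy=-2.621
  bounce: vy ← 0.53·2.621 = 1.389
Arc 5: start y=0.000, vy=1.389 → t=0.278, apex=0.096, x_land=46.354, impact vy=-1.389
  bounce: vy ← 0.53·1.389 = 0.736
Arc 6: start y=0.000, vy=0.736 → t=0.147, apex=0.027, x_land=47.432, impact vy=-0.736
  bounce: vy ← 0.53·0.736 = 0.390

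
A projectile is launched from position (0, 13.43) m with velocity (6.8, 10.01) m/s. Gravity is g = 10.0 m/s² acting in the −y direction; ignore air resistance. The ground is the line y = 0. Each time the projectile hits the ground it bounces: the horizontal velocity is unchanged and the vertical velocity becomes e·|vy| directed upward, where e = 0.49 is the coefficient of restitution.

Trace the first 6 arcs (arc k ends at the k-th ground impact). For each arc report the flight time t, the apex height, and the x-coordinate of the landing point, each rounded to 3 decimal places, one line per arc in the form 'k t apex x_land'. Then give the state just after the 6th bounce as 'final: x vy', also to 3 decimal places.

1 2.921 18.440 19.866
2 1.882 4.427 32.663
3 0.922 1.063 38.934
4 0.452 0.255 42.007
5 0.221 0.061 43.512
6 0.108 0.015 44.250
final: 44.250 0.266

Arc 1: start y=13.430, vy=10.010 → t=2.921, apex=18.440, x_land=19.866, impact vy=-19.204
  bounce: vy ← 0.49·19.204 = 9.410
Arc 2: start y=0.000, vy=9.410 → t=1.882, apex=4.427, x_land=32.663, impact vy=-9.410
  bounce: vy ← 0.49·9.410 = 4.611
Arc 3: start y=0.000, vy=4.611 → t=0.922, apex=1.063, x_land=38.934, impact vy=-4.611
  bounce: vy ← 0.49·4.611 = 2.259
Arc 4: start y=0.000, vy=2.259 → t=0.452, apex=0.255, x_land=42.007, impact vy=-2.259
  bounce: vy ← 0.49·2.259 = 1.107
Arc 5: start y=0.000, vy=1.107 → t=0.221, apex=0.061, x_land=43.512, impact vy=-1.107
  bounce: vy ← 0.49·1.107 = 0.542
Arc 6: start y=0.000, vy=0.542 → t=0.108, apex=0.015, x_land=44.250, impact vy=-0.542
  bounce: vy ← 0.49·0.542 = 0.266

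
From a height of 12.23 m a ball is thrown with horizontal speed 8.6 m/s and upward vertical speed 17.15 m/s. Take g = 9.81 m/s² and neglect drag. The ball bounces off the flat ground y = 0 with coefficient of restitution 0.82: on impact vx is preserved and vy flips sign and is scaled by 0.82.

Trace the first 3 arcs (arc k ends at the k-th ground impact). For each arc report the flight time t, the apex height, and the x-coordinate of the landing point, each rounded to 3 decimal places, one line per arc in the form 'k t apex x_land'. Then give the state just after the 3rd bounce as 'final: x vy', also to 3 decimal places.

Arc 1: start y=12.230, vy=17.150 → t=4.104, apex=27.221, x_land=35.294, impact vy=-23.110
  bounce: vy ← 0.82·23.110 = 18.950
Arc 2: start y=0.000, vy=18.950 → t=3.863, apex=18.303, x_land=68.520, impact vy=-18.950
  bounce: vy ← 0.82·18.950 = 15.539
Arc 3: start y=0.000, vy=15.539 → t=3.168, apex=12.307, x_land=95.765, impact vy=-15.539
  bounce: vy ← 0.82·15.539 = 12.742

1 4.104 27.221 35.294
2 3.863 18.303 68.520
3 3.168 12.307 95.765
final: 95.765 12.742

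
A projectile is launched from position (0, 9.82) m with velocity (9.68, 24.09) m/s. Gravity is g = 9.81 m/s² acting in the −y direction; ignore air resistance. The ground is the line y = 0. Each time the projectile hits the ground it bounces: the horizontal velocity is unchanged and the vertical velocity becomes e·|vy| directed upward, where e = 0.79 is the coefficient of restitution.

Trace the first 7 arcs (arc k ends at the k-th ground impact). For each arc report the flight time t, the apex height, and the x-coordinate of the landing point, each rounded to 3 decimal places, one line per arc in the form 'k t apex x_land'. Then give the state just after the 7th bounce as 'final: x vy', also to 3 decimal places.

Arc 1: start y=9.820, vy=24.090 → t=5.290, apex=39.398, x_land=51.205, impact vy=-27.803
  bounce: vy ← 0.79·27.803 = 21.964
Arc 2: start y=0.000, vy=21.964 → t=4.478, apex=24.589, x_land=94.551, impact vy=-21.964
  bounce: vy ← 0.79·21.964 = 17.352
Arc 3: start y=0.000, vy=17.352 → t=3.538, apex=15.346, x_land=128.795, impact vy=-17.352
  bounce: vy ← 0.79·17.352 = 13.708
Arc 4: start y=0.000, vy=13.708 → t=2.795, apex=9.577, x_land=155.847, impact vy=-13.708
  bounce: vy ← 0.79·13.708 = 10.829
Arc 5: start y=0.000, vy=10.829 → t=2.208, apex=5.977, x_land=177.219, impact vy=-10.829
  bounce: vy ← 0.79·10.829 = 8.555
Arc 6: start y=0.000, vy=8.555 → t=1.744, apex=3.730, x_land=194.102, impact vy=-8.555
  bounce: vy ← 0.79·8.555 = 6.759
Arc 7: start y=0.000, vy=6.759 → t=1.378, apex=2.328, x_land=207.440, impact vy=-6.759
  bounce: vy ← 0.79·6.759 = 5.339

1 5.290 39.398 51.205
2 4.478 24.589 94.551
3 3.538 15.346 128.795
4 2.795 9.577 155.847
5 2.208 5.977 177.219
6 1.744 3.730 194.102
7 1.378 2.328 207.440
final: 207.440 5.339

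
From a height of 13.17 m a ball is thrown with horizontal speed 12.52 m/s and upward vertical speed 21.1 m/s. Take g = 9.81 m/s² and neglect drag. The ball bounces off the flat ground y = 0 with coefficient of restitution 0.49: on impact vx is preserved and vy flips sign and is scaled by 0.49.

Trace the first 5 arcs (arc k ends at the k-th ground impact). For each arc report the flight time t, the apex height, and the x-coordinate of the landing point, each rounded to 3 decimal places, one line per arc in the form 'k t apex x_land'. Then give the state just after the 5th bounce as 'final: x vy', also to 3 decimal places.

Arc 1: start y=13.170, vy=21.100 → t=4.855, apex=35.862, x_land=60.782, impact vy=-26.526
  bounce: vy ← 0.49·26.526 = 12.998
Arc 2: start y=0.000, vy=12.998 → t=2.650, apex=8.610, x_land=93.958, impact vy=-12.998
  bounce: vy ← 0.49·12.998 = 6.369
Arc 3: start y=0.000, vy=6.369 → t=1.298, apex=2.067, x_land=110.215, impact vy=-6.369
  bounce: vy ← 0.49·6.369 = 3.121
Arc 4: start y=0.000, vy=3.121 → t=0.636, apex=0.496, x_land=118.180, impact vy=-3.121
  bounce: vy ← 0.49·3.121 = 1.529
Arc 5: start y=0.000, vy=1.529 → t=0.312, apex=0.119, x_land=122.083, impact vy=-1.529
  bounce: vy ← 0.49·1.529 = 0.749

1 4.855 35.862 60.782
2 2.650 8.610 93.958
3 1.298 2.067 110.215
4 0.636 0.496 118.180
5 0.312 0.119 122.083
final: 122.083 0.749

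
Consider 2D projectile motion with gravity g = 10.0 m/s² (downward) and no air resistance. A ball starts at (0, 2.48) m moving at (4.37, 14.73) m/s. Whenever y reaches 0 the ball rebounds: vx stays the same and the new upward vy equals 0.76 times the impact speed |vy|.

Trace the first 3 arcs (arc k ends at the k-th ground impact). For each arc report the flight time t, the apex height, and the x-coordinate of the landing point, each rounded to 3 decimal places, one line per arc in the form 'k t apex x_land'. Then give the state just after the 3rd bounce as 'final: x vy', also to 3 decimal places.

Arc 1: start y=2.480, vy=14.730 → t=3.106, apex=13.329, x_land=13.572, impact vy=-16.327
  bounce: vy ← 0.76·16.327 = 12.409
Arc 2: start y=0.000, vy=12.409 → t=2.482, apex=7.699, x_land=24.417, impact vy=-12.409
  bounce: vy ← 0.76·12.409 = 9.431
Arc 3: start y=0.000, vy=9.431 → t=1.886, apex=4.447, x_land=32.659, impact vy=-9.431
  bounce: vy ← 0.76·9.431 = 7.167

1 3.106 13.329 13.572
2 2.482 7.699 24.417
3 1.886 4.447 32.659
final: 32.659 7.167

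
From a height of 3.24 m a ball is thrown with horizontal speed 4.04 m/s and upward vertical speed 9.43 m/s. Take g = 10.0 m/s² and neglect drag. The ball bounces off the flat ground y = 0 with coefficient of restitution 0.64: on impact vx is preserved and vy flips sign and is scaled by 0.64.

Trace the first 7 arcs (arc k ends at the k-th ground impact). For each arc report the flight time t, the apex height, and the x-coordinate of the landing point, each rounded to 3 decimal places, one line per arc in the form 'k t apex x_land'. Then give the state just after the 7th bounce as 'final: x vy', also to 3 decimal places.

Arc 1: start y=3.240, vy=9.430 → t=2.183, apex=7.686, x_land=8.819, impact vy=-12.399
  bounce: vy ← 0.64·12.399 = 7.935
Arc 2: start y=0.000, vy=7.935 → t=1.587, apex=3.148, x_land=15.230, impact vy=-7.935
  bounce: vy ← 0.64·7.935 = 5.078
Arc 3: start y=0.000, vy=5.078 → t=1.016, apex=1.290, x_land=19.334, impact vy=-5.078
  bounce: vy ← 0.64·5.078 = 3.250
Arc 4: start y=0.000, vy=3.250 → t=0.650, apex=0.528, x_land=21.960, impact vy=-3.250
  bounce: vy ← 0.64·3.250 = 2.080
Arc 5: start y=0.000, vy=2.080 → t=0.416, apex=0.216, x_land=23.641, impact vy=-2.080
  bounce: vy ← 0.64·2.080 = 1.331
Arc 6: start y=0.000, vy=1.331 → t=0.266, apex=0.089, x_land=24.716, impact vy=-1.331
  bounce: vy ← 0.64·1.331 = 0.852
Arc 7: start y=0.000, vy=0.852 → t=0.170, apex=0.036, x_land=25.405, impact vy=-0.852
  bounce: vy ← 0.64·0.852 = 0.545

1 2.183 7.686 8.819
2 1.587 3.148 15.230
3 1.016 1.290 19.334
4 0.650 0.528 21.960
5 0.416 0.216 23.641
6 0.266 0.089 24.716
7 0.170 0.036 25.405
final: 25.405 0.545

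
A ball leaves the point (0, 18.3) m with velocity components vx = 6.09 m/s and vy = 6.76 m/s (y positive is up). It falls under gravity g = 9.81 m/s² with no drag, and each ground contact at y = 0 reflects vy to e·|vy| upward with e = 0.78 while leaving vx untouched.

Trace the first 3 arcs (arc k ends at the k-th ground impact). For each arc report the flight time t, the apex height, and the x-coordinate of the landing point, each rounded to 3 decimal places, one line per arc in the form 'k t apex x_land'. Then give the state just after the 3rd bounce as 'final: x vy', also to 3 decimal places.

Arc 1: start y=18.300, vy=6.760 → t=2.740, apex=20.629, x_land=16.686, impact vy=-20.118
  bounce: vy ← 0.78·20.118 = 15.692
Arc 2: start y=0.000, vy=15.692 → t=3.199, apex=12.551, x_land=36.169, impact vy=-15.692
  bounce: vy ← 0.78·15.692 = 12.240
Arc 3: start y=0.000, vy=12.240 → t=2.495, apex=7.636, x_land=51.366, impact vy=-12.240
  bounce: vy ← 0.78·12.240 = 9.547

1 2.740 20.629 16.686
2 3.199 12.551 36.169
3 2.495 7.636 51.366
final: 51.366 9.547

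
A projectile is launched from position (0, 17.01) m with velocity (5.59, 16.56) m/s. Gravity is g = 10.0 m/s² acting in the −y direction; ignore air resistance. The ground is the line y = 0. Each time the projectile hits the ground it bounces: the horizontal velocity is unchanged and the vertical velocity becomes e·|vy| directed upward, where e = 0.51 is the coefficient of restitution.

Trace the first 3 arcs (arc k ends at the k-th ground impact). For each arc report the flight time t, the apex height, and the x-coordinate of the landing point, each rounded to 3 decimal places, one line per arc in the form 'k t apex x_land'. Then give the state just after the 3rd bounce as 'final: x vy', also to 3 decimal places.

1 4.135 30.722 23.113
2 2.528 7.991 37.247
3 1.289 2.078 44.455
final: 44.455 3.288

Arc 1: start y=17.010, vy=16.560 → t=4.135, apex=30.722, x_land=23.113, impact vy=-24.788
  bounce: vy ← 0.51·24.788 = 12.642
Arc 2: start y=0.000, vy=12.642 → t=2.528, apex=7.991, x_land=37.247, impact vy=-12.642
  bounce: vy ← 0.51·12.642 = 6.447
Arc 3: start y=0.000, vy=6.447 → t=1.289, apex=2.078, x_land=44.455, impact vy=-6.447
  bounce: vy ← 0.51·6.447 = 3.288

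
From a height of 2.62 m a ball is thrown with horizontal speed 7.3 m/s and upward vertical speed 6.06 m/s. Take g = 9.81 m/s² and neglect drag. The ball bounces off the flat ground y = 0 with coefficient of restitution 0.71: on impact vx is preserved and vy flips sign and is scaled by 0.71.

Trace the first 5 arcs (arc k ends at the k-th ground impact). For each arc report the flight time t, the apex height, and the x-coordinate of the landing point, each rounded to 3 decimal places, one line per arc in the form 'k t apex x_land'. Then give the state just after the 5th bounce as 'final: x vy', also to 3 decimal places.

1 1.575 4.492 11.495
2 1.359 2.264 21.415
3 0.965 1.141 28.458
4 0.685 0.575 33.458
5 0.486 0.290 37.009
final: 37.009 1.694

Arc 1: start y=2.620, vy=6.060 → t=1.575, apex=4.492, x_land=11.495, impact vy=-9.388
  bounce: vy ← 0.71·9.388 = 6.665
Arc 2: start y=0.000, vy=6.665 → t=1.359, apex=2.264, x_land=21.415, impact vy=-6.665
  bounce: vy ← 0.71·6.665 = 4.732
Arc 3: start y=0.000, vy=4.732 → t=0.965, apex=1.141, x_land=28.458, impact vy=-4.732
  bounce: vy ← 0.71·4.732 = 3.360
Arc 4: start y=0.000, vy=3.360 → t=0.685, apex=0.575, x_land=33.458, impact vy=-3.360
  bounce: vy ← 0.71·3.360 = 2.386
Arc 5: start y=0.000, vy=2.386 → t=0.486, apex=0.290, x_land=37.009, impact vy=-2.386
  bounce: vy ← 0.71·2.386 = 1.694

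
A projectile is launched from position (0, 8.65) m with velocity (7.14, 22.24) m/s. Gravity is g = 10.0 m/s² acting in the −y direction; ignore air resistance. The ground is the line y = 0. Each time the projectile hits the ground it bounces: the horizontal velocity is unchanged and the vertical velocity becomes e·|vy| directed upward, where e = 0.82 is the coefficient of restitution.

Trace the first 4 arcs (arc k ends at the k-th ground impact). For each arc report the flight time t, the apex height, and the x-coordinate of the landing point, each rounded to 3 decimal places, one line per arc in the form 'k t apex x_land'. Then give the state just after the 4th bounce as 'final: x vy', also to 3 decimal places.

Arc 1: start y=8.650, vy=22.240 → t=4.808, apex=33.381, x_land=34.328, impact vy=-25.838
  bounce: vy ← 0.82·25.838 = 21.187
Arc 2: start y=0.000, vy=21.187 → t=4.237, apex=22.445, x_land=64.584, impact vy=-21.187
  bounce: vy ← 0.82·21.187 = 17.374
Arc 3: start y=0.000, vy=17.374 → t=3.475, apex=15.092, x_land=89.393, impact vy=-17.374
  bounce: vy ← 0.82·17.374 = 14.246
Arc 4: start y=0.000, vy=14.246 → t=2.849, apex=10.148, x_land=109.737, impact vy=-14.246
  bounce: vy ← 0.82·14.246 = 11.682

1 4.808 33.381 34.328
2 4.237 22.445 64.584
3 3.475 15.092 89.393
4 2.849 10.148 109.737
final: 109.737 11.682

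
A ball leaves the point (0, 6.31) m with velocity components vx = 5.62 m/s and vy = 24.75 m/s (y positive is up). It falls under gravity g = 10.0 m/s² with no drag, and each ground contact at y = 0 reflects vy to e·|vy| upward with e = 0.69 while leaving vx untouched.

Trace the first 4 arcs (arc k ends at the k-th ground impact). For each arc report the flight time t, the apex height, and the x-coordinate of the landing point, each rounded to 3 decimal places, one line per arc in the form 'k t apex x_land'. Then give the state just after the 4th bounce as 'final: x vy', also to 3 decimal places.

Arc 1: start y=6.310, vy=24.750 → t=5.193, apex=36.938, x_land=29.185, impact vy=-27.180
  bounce: vy ← 0.69·27.180 = 18.754
Arc 2: start y=0.000, vy=18.754 → t=3.751, apex=17.586, x_land=50.265, impact vy=-18.754
  bounce: vy ← 0.69·18.754 = 12.940
Arc 3: start y=0.000, vy=12.940 → t=2.588, apex=8.373, x_land=64.810, impact vy=-12.940
  bounce: vy ← 0.69·12.940 = 8.929
Arc 4: start y=0.000, vy=8.929 → t=1.786, apex=3.986, x_land=74.846, impact vy=-8.929
  bounce: vy ← 0.69·8.929 = 6.161

1 5.193 36.938 29.185
2 3.751 17.586 50.265
3 2.588 8.373 64.810
4 1.786 3.986 74.846
final: 74.846 6.161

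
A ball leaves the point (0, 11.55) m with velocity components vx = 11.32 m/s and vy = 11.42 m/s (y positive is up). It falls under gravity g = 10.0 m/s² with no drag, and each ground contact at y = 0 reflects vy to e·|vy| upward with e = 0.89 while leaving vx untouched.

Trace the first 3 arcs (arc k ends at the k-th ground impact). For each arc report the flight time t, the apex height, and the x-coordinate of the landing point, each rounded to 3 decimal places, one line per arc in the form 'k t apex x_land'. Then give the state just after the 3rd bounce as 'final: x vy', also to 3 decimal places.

1 3.043 18.071 34.448
2 3.384 14.314 72.754
3 3.012 11.338 106.847
final: 106.847 13.402

Arc 1: start y=11.550, vy=11.420 → t=3.043, apex=18.071, x_land=34.448, impact vy=-19.011
  bounce: vy ← 0.89·19.011 = 16.920
Arc 2: start y=0.000, vy=16.920 → t=3.384, apex=14.314, x_land=72.754, impact vy=-16.920
  bounce: vy ← 0.89·16.920 = 15.059
Arc 3: start y=0.000, vy=15.059 → t=3.012, apex=11.338, x_land=106.847, impact vy=-15.059
  bounce: vy ← 0.89·15.059 = 13.402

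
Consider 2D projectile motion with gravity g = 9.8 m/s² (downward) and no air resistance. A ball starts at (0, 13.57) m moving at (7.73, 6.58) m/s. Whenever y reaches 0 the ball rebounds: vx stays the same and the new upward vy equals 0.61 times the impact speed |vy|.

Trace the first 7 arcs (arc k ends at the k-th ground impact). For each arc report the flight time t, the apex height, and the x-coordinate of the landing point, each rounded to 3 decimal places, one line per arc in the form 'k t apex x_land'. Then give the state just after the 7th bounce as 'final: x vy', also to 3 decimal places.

Arc 1: start y=13.570, vy=6.580 → t=2.466, apex=15.779, x_land=19.062, impact vy=-17.586
  bounce: vy ← 0.61·17.586 = 10.727
Arc 2: start y=0.000, vy=10.727 → t=2.189, apex=5.871, x_land=35.985, impact vy=-10.727
  bounce: vy ← 0.61·10.727 = 6.544
Arc 3: start y=0.000, vy=6.544 → t=1.335, apex=2.185, x_land=46.308, impact vy=-6.544
  bounce: vy ← 0.61·6.544 = 3.992
Arc 4: start y=0.000, vy=3.992 → t=0.815, apex=0.813, x_land=52.605, impact vy=-3.992
  bounce: vy ← 0.61·3.992 = 2.435
Arc 5: start y=0.000, vy=2.435 → t=0.497, apex=0.302, x_land=56.446, impact vy=-2.435
  bounce: vy ← 0.61·2.435 = 1.485
Arc 6: start y=0.000, vy=1.485 → t=0.303, apex=0.113, x_land=58.789, impact vy=-1.485
  bounce: vy ← 0.61·1.485 = 0.906
Arc 7: start y=0.000, vy=0.906 → t=0.185, apex=0.042, x_land=60.219, impact vy=-0.906
  bounce: vy ← 0.61·0.906 = 0.553

1 2.466 15.779 19.062
2 2.189 5.871 35.985
3 1.335 2.185 46.308
4 0.815 0.813 52.605
5 0.497 0.302 56.446
6 0.303 0.113 58.789
7 0.185 0.042 60.219
final: 60.219 0.553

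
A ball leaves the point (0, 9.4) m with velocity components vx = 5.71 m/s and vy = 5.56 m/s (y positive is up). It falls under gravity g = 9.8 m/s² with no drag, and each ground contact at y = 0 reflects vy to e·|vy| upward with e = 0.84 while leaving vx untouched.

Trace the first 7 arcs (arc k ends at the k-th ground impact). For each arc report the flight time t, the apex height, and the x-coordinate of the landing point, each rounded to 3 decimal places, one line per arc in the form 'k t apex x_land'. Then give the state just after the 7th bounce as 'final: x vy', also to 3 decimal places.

Arc 1: start y=9.400, vy=5.560 → t=2.064, apex=10.977, x_land=11.786, impact vy=-14.668
  bounce: vy ← 0.84·14.668 = 12.321
Arc 2: start y=0.000, vy=12.321 → t=2.515, apex=7.746, x_land=26.144, impact vy=-12.321
  bounce: vy ← 0.84·12.321 = 10.350
Arc 3: start y=0.000, vy=10.350 → t=2.112, apex=5.465, x_land=38.205, impact vy=-10.350
  bounce: vy ← 0.84·10.350 = 8.694
Arc 4: start y=0.000, vy=8.694 → t=1.774, apex=3.856, x_land=48.336, impact vy=-8.694
  bounce: vy ← 0.84·8.694 = 7.303
Arc 5: start y=0.000, vy=7.303 → t=1.490, apex=2.721, x_land=56.846, impact vy=-7.303
  bounce: vy ← 0.84·7.303 = 6.134
Arc 6: start y=0.000, vy=6.134 → t=1.252, apex=1.920, x_land=63.994, impact vy=-6.134
  bounce: vy ← 0.84·6.134 = 5.153
Arc 7: start y=0.000, vy=5.153 → t=1.052, apex=1.355, x_land=69.999, impact vy=-5.153
  bounce: vy ← 0.84·5.153 = 4.328

1 2.064 10.977 11.786
2 2.515 7.746 26.144
3 2.112 5.465 38.205
4 1.774 3.856 48.336
5 1.490 2.721 56.846
6 1.252 1.920 63.994
7 1.052 1.355 69.999
final: 69.999 4.328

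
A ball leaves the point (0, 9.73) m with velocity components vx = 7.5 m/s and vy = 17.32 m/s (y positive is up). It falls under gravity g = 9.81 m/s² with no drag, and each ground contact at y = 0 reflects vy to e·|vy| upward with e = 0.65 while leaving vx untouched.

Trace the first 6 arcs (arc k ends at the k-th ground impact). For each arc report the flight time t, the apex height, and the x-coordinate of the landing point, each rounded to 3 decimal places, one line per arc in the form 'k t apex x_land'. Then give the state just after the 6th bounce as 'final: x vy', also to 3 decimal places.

1 4.024 25.020 30.180
2 2.936 10.571 52.201
3 1.908 4.466 66.514
4 1.240 1.887 75.818
5 0.806 0.797 81.865
6 0.524 0.337 85.796
final: 85.796 1.671

Arc 1: start y=9.730, vy=17.320 → t=4.024, apex=25.020, x_land=30.180, impact vy=-22.156
  bounce: vy ← 0.65·22.156 = 14.401
Arc 2: start y=0.000, vy=14.401 → t=2.936, apex=10.571, x_land=52.201, impact vy=-14.401
  bounce: vy ← 0.65·14.401 = 9.361
Arc 3: start y=0.000, vy=9.361 → t=1.908, apex=4.466, x_land=66.514, impact vy=-9.361
  bounce: vy ← 0.65·9.361 = 6.085
Arc 4: start y=0.000, vy=6.085 → t=1.240, apex=1.887, x_land=75.818, impact vy=-6.085
  bounce: vy ← 0.65·6.085 = 3.955
Arc 5: start y=0.000, vy=3.955 → t=0.806, apex=0.797, x_land=81.865, impact vy=-3.955
  bounce: vy ← 0.65·3.955 = 2.571
Arc 6: start y=0.000, vy=2.571 → t=0.524, apex=0.337, x_land=85.796, impact vy=-2.571
  bounce: vy ← 0.65·2.571 = 1.671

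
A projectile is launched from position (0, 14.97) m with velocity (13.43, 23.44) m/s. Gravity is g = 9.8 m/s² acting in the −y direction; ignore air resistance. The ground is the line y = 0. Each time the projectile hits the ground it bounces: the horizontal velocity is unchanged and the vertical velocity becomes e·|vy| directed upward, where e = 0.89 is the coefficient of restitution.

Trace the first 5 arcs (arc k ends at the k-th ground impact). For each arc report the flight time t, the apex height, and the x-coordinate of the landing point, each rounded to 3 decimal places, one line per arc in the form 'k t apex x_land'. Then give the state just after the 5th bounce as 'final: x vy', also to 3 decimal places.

Arc 1: start y=14.970, vy=23.440 → t=5.354, apex=43.002, x_land=71.908, impact vy=-29.032
  bounce: vy ← 0.89·29.032 = 25.838
Arc 2: start y=0.000, vy=25.838 → t=5.273, apex=34.062, x_land=142.726, impact vy=-25.838
  bounce: vy ← 0.89·25.838 = 22.996
Arc 3: start y=0.000, vy=22.996 → t=4.693, apex=26.981, x_land=205.754, impact vy=-22.996
  bounce: vy ← 0.89·22.996 = 20.467
Arc 4: start y=0.000, vy=20.467 → t=4.177, apex=21.371, x_land=261.849, impact vy=-20.467
  bounce: vy ← 0.89·20.467 = 18.215
Arc 5: start y=0.000, vy=18.215 → t=3.717, apex=16.928, x_land=311.773, impact vy=-18.215
  bounce: vy ← 0.89·18.215 = 16.212

1 5.354 43.002 71.908
2 5.273 34.062 142.726
3 4.693 26.981 205.754
4 4.177 21.371 261.849
5 3.717 16.928 311.773
final: 311.773 16.212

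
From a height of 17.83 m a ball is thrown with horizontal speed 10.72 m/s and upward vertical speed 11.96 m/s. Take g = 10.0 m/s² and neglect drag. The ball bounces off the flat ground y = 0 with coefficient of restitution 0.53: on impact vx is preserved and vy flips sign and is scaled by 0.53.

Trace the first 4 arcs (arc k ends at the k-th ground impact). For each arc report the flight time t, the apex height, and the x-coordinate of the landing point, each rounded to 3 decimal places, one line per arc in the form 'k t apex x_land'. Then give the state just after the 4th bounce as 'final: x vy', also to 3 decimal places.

1 3.431 24.982 36.783
2 2.369 7.017 62.183
3 1.256 1.971 75.645
4 0.666 0.554 82.780
final: 82.780 1.764

Arc 1: start y=17.830, vy=11.960 → t=3.431, apex=24.982, x_land=36.783, impact vy=-22.353
  bounce: vy ← 0.53·22.353 = 11.847
Arc 2: start y=0.000, vy=11.847 → t=2.369, apex=7.017, x_land=62.183, impact vy=-11.847
  bounce: vy ← 0.53·11.847 = 6.279
Arc 3: start y=0.000, vy=6.279 → t=1.256, apex=1.971, x_land=75.645, impact vy=-6.279
  bounce: vy ← 0.53·6.279 = 3.328
Arc 4: start y=0.000, vy=3.328 → t=0.666, apex=0.554, x_land=82.780, impact vy=-3.328
  bounce: vy ← 0.53·3.328 = 1.764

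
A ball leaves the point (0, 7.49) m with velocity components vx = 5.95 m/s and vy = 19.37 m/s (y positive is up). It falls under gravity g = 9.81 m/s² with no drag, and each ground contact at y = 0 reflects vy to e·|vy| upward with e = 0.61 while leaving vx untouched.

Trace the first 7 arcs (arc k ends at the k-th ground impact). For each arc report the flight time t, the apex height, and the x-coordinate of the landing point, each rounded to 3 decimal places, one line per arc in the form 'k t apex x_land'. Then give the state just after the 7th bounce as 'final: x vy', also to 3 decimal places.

1 4.304 26.613 25.608
2 2.842 9.903 42.516
3 1.733 3.685 52.831
4 1.057 1.371 59.122
5 0.645 0.510 62.960
6 0.393 0.190 65.301
7 0.240 0.071 66.729
final: 66.729 0.718

Arc 1: start y=7.490, vy=19.370 → t=4.304, apex=26.613, x_land=25.608, impact vy=-22.851
  bounce: vy ← 0.61·22.851 = 13.939
Arc 2: start y=0.000, vy=13.939 → t=2.842, apex=9.903, x_land=42.516, impact vy=-13.939
  bounce: vy ← 0.61·13.939 = 8.503
Arc 3: start y=0.000, vy=8.503 → t=1.733, apex=3.685, x_land=52.831, impact vy=-8.503
  bounce: vy ← 0.61·8.503 = 5.187
Arc 4: start y=0.000, vy=5.187 → t=1.057, apex=1.371, x_land=59.122, impact vy=-5.187
  bounce: vy ← 0.61·5.187 = 3.164
Arc 5: start y=0.000, vy=3.164 → t=0.645, apex=0.510, x_land=62.960, impact vy=-3.164
  bounce: vy ← 0.61·3.164 = 1.930
Arc 6: start y=0.000, vy=1.930 → t=0.393, apex=0.190, x_land=65.301, impact vy=-1.930
  bounce: vy ← 0.61·1.930 = 1.177
Arc 7: start y=0.000, vy=1.177 → t=0.240, apex=0.071, x_land=66.729, impact vy=-1.177
  bounce: vy ← 0.61·1.177 = 0.718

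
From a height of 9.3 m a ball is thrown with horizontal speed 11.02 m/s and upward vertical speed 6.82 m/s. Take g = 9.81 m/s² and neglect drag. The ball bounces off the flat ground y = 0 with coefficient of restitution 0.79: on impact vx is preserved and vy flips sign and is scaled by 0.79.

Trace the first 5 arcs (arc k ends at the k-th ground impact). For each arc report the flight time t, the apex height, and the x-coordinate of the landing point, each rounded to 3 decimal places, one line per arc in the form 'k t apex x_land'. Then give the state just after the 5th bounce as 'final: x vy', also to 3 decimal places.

Arc 1: start y=9.300, vy=6.820 → t=2.238, apex=11.671, x_land=24.660, impact vy=-15.132
  bounce: vy ← 0.79·15.132 = 11.954
Arc 2: start y=0.000, vy=11.954 → t=2.437, apex=7.284, x_land=51.517, impact vy=-11.954
  bounce: vy ← 0.79·11.954 = 9.444
Arc 3: start y=0.000, vy=9.444 → t=1.925, apex=4.546, x_land=72.735, impact vy=-9.444
  bounce: vy ← 0.79·9.444 = 7.461
Arc 4: start y=0.000, vy=7.461 → t=1.521, apex=2.837, x_land=89.497, impact vy=-7.461
  bounce: vy ← 0.79·7.461 = 5.894
Arc 5: start y=0.000, vy=5.894 → t=1.202, apex=1.771, x_land=102.738, impact vy=-5.894
  bounce: vy ← 0.79·5.894 = 4.656

1 2.238 11.671 24.660
2 2.437 7.284 51.517
3 1.925 4.546 72.735
4 1.521 2.837 89.497
5 1.202 1.771 102.738
final: 102.738 4.656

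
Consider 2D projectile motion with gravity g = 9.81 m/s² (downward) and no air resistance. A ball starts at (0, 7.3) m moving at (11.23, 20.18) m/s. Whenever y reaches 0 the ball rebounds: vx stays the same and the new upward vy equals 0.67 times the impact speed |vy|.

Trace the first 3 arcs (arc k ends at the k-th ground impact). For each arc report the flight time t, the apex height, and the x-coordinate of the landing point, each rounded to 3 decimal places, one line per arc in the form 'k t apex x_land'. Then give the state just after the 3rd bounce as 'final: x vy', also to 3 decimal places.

Arc 1: start y=7.300, vy=20.180 → t=4.449, apex=28.056, x_land=49.959, impact vy=-23.462
  bounce: vy ← 0.67·23.462 = 15.719
Arc 2: start y=0.000, vy=15.719 → t=3.205, apex=12.594, x_land=85.949, impact vy=-15.719
  bounce: vy ← 0.67·15.719 = 10.532
Arc 3: start y=0.000, vy=10.532 → t=2.147, apex=5.654, x_land=110.062, impact vy=-10.532
  bounce: vy ← 0.67·10.532 = 7.056

1 4.449 28.056 49.959
2 3.205 12.594 85.949
3 2.147 5.654 110.062
final: 110.062 7.056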